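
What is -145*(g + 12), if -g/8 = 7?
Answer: 6380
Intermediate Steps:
g = -56 (g = -8*7 = -56)
-145*(g + 12) = -145*(-56 + 12) = -145*(-44) = 6380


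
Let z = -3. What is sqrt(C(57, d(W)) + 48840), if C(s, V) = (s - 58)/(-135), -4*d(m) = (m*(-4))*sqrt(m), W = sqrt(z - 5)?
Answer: sqrt(98901015)/45 ≈ 221.00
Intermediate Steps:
W = 2*I*sqrt(2) (W = sqrt(-3 - 5) = sqrt(-8) = 2*I*sqrt(2) ≈ 2.8284*I)
d(m) = m**(3/2) (d(m) = -m*(-4)*sqrt(m)/4 = -(-4*m)*sqrt(m)/4 = -(-1)*m**(3/2) = m**(3/2))
C(s, V) = 58/135 - s/135 (C(s, V) = (-58 + s)*(-1/135) = 58/135 - s/135)
sqrt(C(57, d(W)) + 48840) = sqrt((58/135 - 1/135*57) + 48840) = sqrt((58/135 - 19/45) + 48840) = sqrt(1/135 + 48840) = sqrt(6593401/135) = sqrt(98901015)/45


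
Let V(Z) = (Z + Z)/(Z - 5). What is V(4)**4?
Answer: 4096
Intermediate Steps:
V(Z) = 2*Z/(-5 + Z) (V(Z) = (2*Z)/(-5 + Z) = 2*Z/(-5 + Z))
V(4)**4 = (2*4/(-5 + 4))**4 = (2*4/(-1))**4 = (2*4*(-1))**4 = (-8)**4 = 4096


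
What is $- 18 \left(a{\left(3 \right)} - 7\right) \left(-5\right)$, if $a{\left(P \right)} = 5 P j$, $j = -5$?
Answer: $-7380$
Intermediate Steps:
$a{\left(P \right)} = - 25 P$ ($a{\left(P \right)} = 5 P \left(-5\right) = - 25 P$)
$- 18 \left(a{\left(3 \right)} - 7\right) \left(-5\right) = - 18 \left(\left(-25\right) 3 - 7\right) \left(-5\right) = - 18 \left(-75 - 7\right) \left(-5\right) = \left(-18\right) \left(-82\right) \left(-5\right) = 1476 \left(-5\right) = -7380$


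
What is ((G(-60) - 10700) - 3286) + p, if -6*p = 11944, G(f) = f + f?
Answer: -48290/3 ≈ -16097.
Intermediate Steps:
G(f) = 2*f
p = -5972/3 (p = -⅙*11944 = -5972/3 ≈ -1990.7)
((G(-60) - 10700) - 3286) + p = ((2*(-60) - 10700) - 3286) - 5972/3 = ((-120 - 10700) - 3286) - 5972/3 = (-10820 - 3286) - 5972/3 = -14106 - 5972/3 = -48290/3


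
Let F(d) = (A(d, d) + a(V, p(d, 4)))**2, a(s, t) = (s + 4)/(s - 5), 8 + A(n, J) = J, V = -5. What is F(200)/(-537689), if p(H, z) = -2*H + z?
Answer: -3690241/53768900 ≈ -0.068632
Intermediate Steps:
A(n, J) = -8 + J
p(H, z) = z - 2*H
a(s, t) = (4 + s)/(-5 + s)
F(d) = (-79/10 + d)**2 (F(d) = ((-8 + d) + (4 - 5)/(-5 - 5))**2 = ((-8 + d) - 1/(-10))**2 = ((-8 + d) - 1/10*(-1))**2 = ((-8 + d) + 1/10)**2 = (-79/10 + d)**2)
F(200)/(-537689) = ((-79 + 10*200)**2/100)/(-537689) = ((-79 + 2000)**2/100)*(-1/537689) = ((1/100)*1921**2)*(-1/537689) = ((1/100)*3690241)*(-1/537689) = (3690241/100)*(-1/537689) = -3690241/53768900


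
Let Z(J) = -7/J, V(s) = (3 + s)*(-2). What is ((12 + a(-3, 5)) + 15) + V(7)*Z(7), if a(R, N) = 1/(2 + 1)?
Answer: 142/3 ≈ 47.333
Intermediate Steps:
V(s) = -6 - 2*s
a(R, N) = ⅓ (a(R, N) = 1/3 = ⅓)
((12 + a(-3, 5)) + 15) + V(7)*Z(7) = ((12 + ⅓) + 15) + (-6 - 2*7)*(-7/7) = (37/3 + 15) + (-6 - 14)*(-7*⅐) = 82/3 - 20*(-1) = 82/3 + 20 = 142/3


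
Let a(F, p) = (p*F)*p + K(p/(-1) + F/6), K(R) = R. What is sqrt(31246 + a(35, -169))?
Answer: sqrt(37118010)/6 ≈ 1015.4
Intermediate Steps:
a(F, p) = -p + F/6 + F*p**2 (a(F, p) = (p*F)*p + (p/(-1) + F/6) = (F*p)*p + (p*(-1) + F*(1/6)) = F*p**2 + (-p + F/6) = -p + F/6 + F*p**2)
sqrt(31246 + a(35, -169)) = sqrt(31246 + (-1*(-169) + (1/6)*35 + 35*(-169)**2)) = sqrt(31246 + (169 + 35/6 + 35*28561)) = sqrt(31246 + (169 + 35/6 + 999635)) = sqrt(31246 + 5998859/6) = sqrt(6186335/6) = sqrt(37118010)/6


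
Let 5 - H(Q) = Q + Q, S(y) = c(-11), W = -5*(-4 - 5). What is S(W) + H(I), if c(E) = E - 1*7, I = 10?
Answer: -33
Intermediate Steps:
W = 45 (W = -5*(-9) = 45)
c(E) = -7 + E (c(E) = E - 7 = -7 + E)
S(y) = -18 (S(y) = -7 - 11 = -18)
H(Q) = 5 - 2*Q (H(Q) = 5 - (Q + Q) = 5 - 2*Q)
S(W) + H(I) = -18 + (5 - 2*10) = -18 + (5 - 20) = -18 - 15 = -33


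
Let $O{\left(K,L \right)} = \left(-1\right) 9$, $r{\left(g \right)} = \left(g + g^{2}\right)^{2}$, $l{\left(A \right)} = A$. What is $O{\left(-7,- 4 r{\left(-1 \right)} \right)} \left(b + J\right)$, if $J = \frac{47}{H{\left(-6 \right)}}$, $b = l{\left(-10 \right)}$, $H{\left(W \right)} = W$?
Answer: $\frac{321}{2} \approx 160.5$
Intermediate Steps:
$O{\left(K,L \right)} = -9$
$b = -10$
$J = - \frac{47}{6}$ ($J = \frac{47}{-6} = 47 \left(- \frac{1}{6}\right) = - \frac{47}{6} \approx -7.8333$)
$O{\left(-7,- 4 r{\left(-1 \right)} \right)} \left(b + J\right) = - 9 \left(-10 - \frac{47}{6}\right) = \left(-9\right) \left(- \frac{107}{6}\right) = \frac{321}{2}$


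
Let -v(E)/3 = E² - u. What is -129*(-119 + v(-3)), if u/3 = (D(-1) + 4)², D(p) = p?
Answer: 8385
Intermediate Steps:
u = 27 (u = 3*(-1 + 4)² = 3*3² = 3*9 = 27)
v(E) = 81 - 3*E² (v(E) = -3*(E² - 1*27) = -3*(E² - 27) = -3*(-27 + E²) = 81 - 3*E²)
-129*(-119 + v(-3)) = -129*(-119 + (81 - 3*(-3)²)) = -129*(-119 + (81 - 3*9)) = -129*(-119 + (81 - 27)) = -129*(-119 + 54) = -129*(-65) = 8385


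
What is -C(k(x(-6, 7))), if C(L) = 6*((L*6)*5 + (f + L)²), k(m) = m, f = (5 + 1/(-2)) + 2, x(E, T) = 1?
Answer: -1035/2 ≈ -517.50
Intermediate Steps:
f = 13/2 (f = (5 - ½) + 2 = 9/2 + 2 = 13/2 ≈ 6.5000)
C(L) = 6*(13/2 + L)² + 180*L (C(L) = 6*((L*6)*5 + (13/2 + L)²) = 6*((6*L)*5 + (13/2 + L)²) = 6*(30*L + (13/2 + L)²) = 6*((13/2 + L)² + 30*L) = 6*(13/2 + L)² + 180*L)
-C(k(x(-6, 7))) = -(507/2 + 6*1² + 258*1) = -(507/2 + 6*1 + 258) = -(507/2 + 6 + 258) = -1*1035/2 = -1035/2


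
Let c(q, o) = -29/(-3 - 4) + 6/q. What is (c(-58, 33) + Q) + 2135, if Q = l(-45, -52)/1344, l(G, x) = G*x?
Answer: 6953255/3248 ≈ 2140.8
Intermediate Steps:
c(q, o) = 29/7 + 6/q (c(q, o) = -29/(-7) + 6/q = -29*(-⅐) + 6/q = 29/7 + 6/q)
Q = 195/112 (Q = -45*(-52)/1344 = 2340*(1/1344) = 195/112 ≈ 1.7411)
(c(-58, 33) + Q) + 2135 = ((29/7 + 6/(-58)) + 195/112) + 2135 = ((29/7 + 6*(-1/58)) + 195/112) + 2135 = ((29/7 - 3/29) + 195/112) + 2135 = (820/203 + 195/112) + 2135 = 18775/3248 + 2135 = 6953255/3248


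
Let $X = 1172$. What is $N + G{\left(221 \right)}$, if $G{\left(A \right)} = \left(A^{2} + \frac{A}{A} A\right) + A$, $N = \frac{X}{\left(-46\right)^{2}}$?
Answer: $\frac{26071000}{529} \approx 49284.0$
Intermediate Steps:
$N = \frac{293}{529}$ ($N = \frac{1172}{\left(-46\right)^{2}} = \frac{1172}{2116} = 1172 \cdot \frac{1}{2116} = \frac{293}{529} \approx 0.55387$)
$G{\left(A \right)} = A^{2} + 2 A$ ($G{\left(A \right)} = \left(A^{2} + 1 A\right) + A = \left(A^{2} + A\right) + A = \left(A + A^{2}\right) + A = A^{2} + 2 A$)
$N + G{\left(221 \right)} = \frac{293}{529} + 221 \left(2 + 221\right) = \frac{293}{529} + 221 \cdot 223 = \frac{293}{529} + 49283 = \frac{26071000}{529}$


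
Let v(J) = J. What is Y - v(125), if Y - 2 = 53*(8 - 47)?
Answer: -2190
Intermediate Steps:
Y = -2065 (Y = 2 + 53*(8 - 47) = 2 + 53*(-39) = 2 - 2067 = -2065)
Y - v(125) = -2065 - 1*125 = -2065 - 125 = -2190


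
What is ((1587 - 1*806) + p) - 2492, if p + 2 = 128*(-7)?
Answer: -2609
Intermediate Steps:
p = -898 (p = -2 + 128*(-7) = -2 - 896 = -898)
((1587 - 1*806) + p) - 2492 = ((1587 - 1*806) - 898) - 2492 = ((1587 - 806) - 898) - 2492 = (781 - 898) - 2492 = -117 - 2492 = -2609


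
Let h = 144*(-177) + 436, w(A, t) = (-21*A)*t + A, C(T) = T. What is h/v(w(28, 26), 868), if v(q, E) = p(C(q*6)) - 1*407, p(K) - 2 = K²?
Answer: -25052/8383233195 ≈ -2.9883e-6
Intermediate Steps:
p(K) = 2 + K²
w(A, t) = A - 21*A*t (w(A, t) = -21*A*t + A = A - 21*A*t)
h = -25052 (h = -25488 + 436 = -25052)
v(q, E) = -405 + 36*q² (v(q, E) = (2 + (q*6)²) - 1*407 = (2 + (6*q)²) - 407 = (2 + 36*q²) - 407 = -405 + 36*q²)
h/v(w(28, 26), 868) = -25052/(-405 + 36*(28*(1 - 21*26))²) = -25052/(-405 + 36*(28*(1 - 546))²) = -25052/(-405 + 36*(28*(-545))²) = -25052/(-405 + 36*(-15260)²) = -25052/(-405 + 36*232867600) = -25052/(-405 + 8383233600) = -25052/8383233195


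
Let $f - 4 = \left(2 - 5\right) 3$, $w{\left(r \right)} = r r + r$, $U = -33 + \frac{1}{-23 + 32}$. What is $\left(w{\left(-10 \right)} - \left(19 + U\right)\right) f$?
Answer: $- \frac{4675}{9} \approx -519.44$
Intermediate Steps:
$U = - \frac{296}{9}$ ($U = -33 + \frac{1}{9} = - \frac{296}{9} \approx -32.889$)
$w{\left(r \right)} = r + r^{2}$ ($w{\left(r \right)} = r^{2} + r = r + r^{2}$)
$f = -5$ ($f = 4 + \left(2 - 5\right) 3 = 4 - 9 = -5$)
$\left(w{\left(-10 \right)} - \left(19 + U\right)\right) f = \left(- 10 \left(1 - 10\right) - - \frac{125}{9}\right) \left(-5\right) = \left(\left(-10\right) \left(-9\right) + \left(-19 + \frac{296}{9}\right)\right) \left(-5\right) = \left(90 + \frac{125}{9}\right) \left(-5\right) = \frac{935}{9} \left(-5\right) = - \frac{4675}{9}$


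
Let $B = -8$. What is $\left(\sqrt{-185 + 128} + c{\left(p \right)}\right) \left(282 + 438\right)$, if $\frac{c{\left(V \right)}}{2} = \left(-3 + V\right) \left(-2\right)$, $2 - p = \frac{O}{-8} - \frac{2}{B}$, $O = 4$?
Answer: $2160 + 720 i \sqrt{57} \approx 2160.0 + 5435.9 i$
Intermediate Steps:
$p = \frac{9}{4}$ ($p = 2 - \left(\frac{4}{-8} - \frac{2}{-8}\right) = 2 - \left(4 \left(- \frac{1}{8}\right) - - \frac{1}{4}\right) = 2 - \left(- \frac{1}{2} + \frac{1}{4}\right) = 2 - - \frac{1}{4} = 2 + \frac{1}{4} = \frac{9}{4} \approx 2.25$)
$c{\left(V \right)} = 12 - 4 V$ ($c{\left(V \right)} = 2 \left(-3 + V\right) \left(-2\right) = 2 \left(6 - 2 V\right) = 12 - 4 V$)
$\left(\sqrt{-185 + 128} + c{\left(p \right)}\right) \left(282 + 438\right) = \left(\sqrt{-185 + 128} + \left(12 - 9\right)\right) \left(282 + 438\right) = \left(\sqrt{-57} + \left(12 - 9\right)\right) 720 = \left(i \sqrt{57} + 3\right) 720 = \left(3 + i \sqrt{57}\right) 720 = 2160 + 720 i \sqrt{57}$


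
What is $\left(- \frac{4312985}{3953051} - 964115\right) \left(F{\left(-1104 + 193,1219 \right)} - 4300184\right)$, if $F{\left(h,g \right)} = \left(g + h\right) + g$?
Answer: $\frac{16383041893050447450}{3953051} \approx 4.1444 \cdot 10^{12}$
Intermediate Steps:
$F{\left(h,g \right)} = h + 2 g$
$\left(- \frac{4312985}{3953051} - 964115\right) \left(F{\left(-1104 + 193,1219 \right)} - 4300184\right) = \left(- \frac{4312985}{3953051} - 964115\right) \left(\left(\left(-1104 + 193\right) + 2 \cdot 1219\right) - 4300184\right) = \left(\left(-4312985\right) \frac{1}{3953051} - 964115\right) \left(\left(-911 + 2438\right) - 4300184\right) = \left(- \frac{4312985}{3953051} - 964115\right) \left(1527 - 4300184\right) = \left(- \frac{3811200077850}{3953051}\right) \left(-4298657\right) = \frac{16383041893050447450}{3953051}$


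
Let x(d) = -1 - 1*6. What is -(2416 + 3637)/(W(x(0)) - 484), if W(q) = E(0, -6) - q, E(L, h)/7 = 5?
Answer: 6053/442 ≈ 13.695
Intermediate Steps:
E(L, h) = 35 (E(L, h) = 7*5 = 35)
x(d) = -7 (x(d) = -1 - 6 = -7)
W(q) = 35 - q
-(2416 + 3637)/(W(x(0)) - 484) = -(2416 + 3637)/((35 - 1*(-7)) - 484) = -6053/((35 + 7) - 484) = -6053/(42 - 484) = -6053/(-442) = -6053*(-1)/442 = -1*(-6053/442) = 6053/442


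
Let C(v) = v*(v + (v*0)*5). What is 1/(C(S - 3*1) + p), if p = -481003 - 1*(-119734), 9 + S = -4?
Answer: -1/361013 ≈ -2.7700e-6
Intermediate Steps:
S = -13 (S = -9 - 4 = -13)
p = -361269 (p = -481003 + 119734 = -361269)
C(v) = v² (C(v) = v*(v + 0*5) = v*(v + 0) = v*v = v²)
1/(C(S - 3*1) + p) = 1/((-13 - 3*1)² - 361269) = 1/((-13 - 3)² - 361269) = 1/((-16)² - 361269) = 1/(256 - 361269) = 1/(-361013) = -1/361013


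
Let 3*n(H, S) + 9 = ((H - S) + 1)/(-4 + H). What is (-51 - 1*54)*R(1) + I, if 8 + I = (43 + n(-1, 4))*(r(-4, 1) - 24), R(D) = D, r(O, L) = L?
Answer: -15587/15 ≈ -1039.1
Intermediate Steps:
n(H, S) = -3 + (1 + H - S)/(3*(-4 + H)) (n(H, S) = -3 + (((H - S) + 1)/(-4 + H))/3 = -3 + ((1 + H - S)/(-4 + H))/3 = -3 + (1 + H - S)/(3*(-4 + H)))
I = -14012/15 (I = -8 + (43 + (37 - 1*4 - 8*(-1))/(3*(-4 - 1)))*(1 - 24) = -8 + (43 + (⅓)*(37 - 4 + 8)/(-5))*(-23) = -8 + (43 + (⅓)*(-⅕)*41)*(-23) = -8 + (43 - 41/15)*(-23) = -8 + (604/15)*(-23) = -8 - 13892/15 = -14012/15 ≈ -934.13)
(-51 - 1*54)*R(1) + I = (-51 - 1*54)*1 - 14012/15 = (-51 - 54)*1 - 14012/15 = -105*1 - 14012/15 = -105 - 14012/15 = -15587/15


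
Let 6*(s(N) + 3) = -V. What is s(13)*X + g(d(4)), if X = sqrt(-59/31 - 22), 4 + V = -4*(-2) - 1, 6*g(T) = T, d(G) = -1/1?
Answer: -1/6 - 7*I*sqrt(22971)/62 ≈ -0.16667 - 17.112*I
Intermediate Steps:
d(G) = -1 (d(G) = -1*1 = -1)
g(T) = T/6
V = 3 (V = -4 + (-4*(-2) - 1) = -4 + (8 - 1) = -4 + 7 = 3)
s(N) = -7/2 (s(N) = -3 + (-1*3)/6 = -3 + (1/6)*(-3) = -3 - 1/2 = -7/2)
X = I*sqrt(22971)/31 (X = sqrt(-59*1/31 - 22) = sqrt(-59/31 - 22) = sqrt(-741/31) = I*sqrt(22971)/31 ≈ 4.8891*I)
s(13)*X + g(d(4)) = -7*I*sqrt(22971)/62 + (1/6)*(-1) = -7*I*sqrt(22971)/62 - 1/6 = -1/6 - 7*I*sqrt(22971)/62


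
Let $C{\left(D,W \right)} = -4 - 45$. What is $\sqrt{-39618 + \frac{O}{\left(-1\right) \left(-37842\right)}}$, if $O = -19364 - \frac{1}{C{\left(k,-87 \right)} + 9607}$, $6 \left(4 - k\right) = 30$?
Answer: $\frac{i \sqrt{326466995091419571}}{2870586} \approx 199.04 i$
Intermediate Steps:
$k = -1$ ($k = 4 - 5 = -1$)
$C{\left(D,W \right)} = -49$ ($C{\left(D,W \right)} = -4 - 45 = -49$)
$O = - \frac{185081113}{9558}$ ($O = -19364 - \frac{1}{-49 + 9607} = -19364 - \frac{1}{9558} = - \frac{185081113}{9558} \approx -19364.0$)
$\sqrt{-39618 + \frac{O}{\left(-1\right) \left(-37842\right)}} = \sqrt{-39618 - \frac{185081113}{9558 \left(\left(-1\right) \left(-37842\right)\right)}} = \sqrt{-39618 - \frac{185081113}{9558 \cdot 37842}} = \sqrt{-39618 - \frac{26440159}{51670548}} = \sqrt{- \frac{2047110210823}{51670548}} = \frac{i \sqrt{326466995091419571}}{2870586}$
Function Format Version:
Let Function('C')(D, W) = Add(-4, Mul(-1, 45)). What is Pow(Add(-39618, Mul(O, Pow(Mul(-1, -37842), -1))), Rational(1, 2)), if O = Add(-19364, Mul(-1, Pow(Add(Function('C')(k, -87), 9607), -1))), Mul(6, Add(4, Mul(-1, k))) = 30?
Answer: Mul(Rational(1, 2870586), I, Pow(326466995091419571, Rational(1, 2))) ≈ Mul(199.04, I)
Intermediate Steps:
k = -1 (k = Add(4, Mul(Rational(-1, 6), 30)) = Add(4, -5) = -1)
Function('C')(D, W) = -49 (Function('C')(D, W) = Add(-4, -45) = -49)
O = Rational(-185081113, 9558) (O = Add(-19364, Mul(-1, Pow(Add(-49, 9607), -1))) = Add(-19364, Mul(-1, Pow(9558, -1))) = Add(-19364, Mul(-1, Rational(1, 9558))) = Add(-19364, Rational(-1, 9558)) = Rational(-185081113, 9558) ≈ -19364.)
Pow(Add(-39618, Mul(O, Pow(Mul(-1, -37842), -1))), Rational(1, 2)) = Pow(Add(-39618, Mul(Rational(-185081113, 9558), Pow(Mul(-1, -37842), -1))), Rational(1, 2)) = Pow(Add(-39618, Mul(Rational(-185081113, 9558), Pow(37842, -1))), Rational(1, 2)) = Pow(Add(-39618, Mul(Rational(-185081113, 9558), Rational(1, 37842))), Rational(1, 2)) = Pow(Add(-39618, Rational(-26440159, 51670548)), Rational(1, 2)) = Pow(Rational(-2047110210823, 51670548), Rational(1, 2)) = Mul(Rational(1, 2870586), I, Pow(326466995091419571, Rational(1, 2)))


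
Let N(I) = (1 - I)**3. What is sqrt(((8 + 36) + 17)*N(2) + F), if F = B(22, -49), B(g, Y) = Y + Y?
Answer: I*sqrt(159) ≈ 12.61*I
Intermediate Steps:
B(g, Y) = 2*Y
F = -98 (F = 2*(-49) = -98)
sqrt(((8 + 36) + 17)*N(2) + F) = sqrt(((8 + 36) + 17)*(-(-1 + 2)**3) - 98) = sqrt((44 + 17)*(-1*1**3) - 98) = sqrt(61*(-1*1) - 98) = sqrt(61*(-1) - 98) = sqrt(-61 - 98) = sqrt(-159) = I*sqrt(159)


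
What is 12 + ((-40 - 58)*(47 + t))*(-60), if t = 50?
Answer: 570372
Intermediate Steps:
12 + ((-40 - 58)*(47 + t))*(-60) = 12 + ((-40 - 58)*(47 + 50))*(-60) = 12 - 98*97*(-60) = 12 - 9506*(-60) = 12 + 570360 = 570372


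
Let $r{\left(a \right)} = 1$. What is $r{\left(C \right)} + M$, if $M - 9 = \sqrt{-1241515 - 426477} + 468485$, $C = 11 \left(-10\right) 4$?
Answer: $468495 + 2 i \sqrt{416998} \approx 4.685 \cdot 10^{5} + 1291.5 i$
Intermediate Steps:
$C = -440$ ($C = \left(-110\right) 4 = -440$)
$M = 468494 + 2 i \sqrt{416998}$ ($M = 9 + \left(\sqrt{-1241515 - 426477} + 468485\right) = 9 + \left(\sqrt{-1667992} + 468485\right) = 9 + \left(2 i \sqrt{416998} + 468485\right) = 9 + \left(468485 + 2 i \sqrt{416998}\right) = 468494 + 2 i \sqrt{416998} \approx 4.6849 \cdot 10^{5} + 1291.5 i$)
$r{\left(C \right)} + M = 1 + \left(468494 + 2 i \sqrt{416998}\right) = 468495 + 2 i \sqrt{416998}$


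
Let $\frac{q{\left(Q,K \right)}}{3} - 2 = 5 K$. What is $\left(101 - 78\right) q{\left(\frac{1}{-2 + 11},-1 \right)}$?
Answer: $-207$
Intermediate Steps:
$q{\left(Q,K \right)} = 6 + 15 K$ ($q{\left(Q,K \right)} = 6 + 3 \cdot 5 K = 6 + 15 K$)
$\left(101 - 78\right) q{\left(\frac{1}{-2 + 11},-1 \right)} = \left(101 - 78\right) \left(6 + 15 \left(-1\right)\right) = 23 \left(6 - 15\right) = 23 \left(-9\right) = -207$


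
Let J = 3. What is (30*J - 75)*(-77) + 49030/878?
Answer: -482530/439 ≈ -1099.2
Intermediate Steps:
(30*J - 75)*(-77) + 49030/878 = (30*3 - 75)*(-77) + 49030/878 = (90 - 75)*(-77) + 49030*(1/878) = 15*(-77) + 24515/439 = -1155 + 24515/439 = -482530/439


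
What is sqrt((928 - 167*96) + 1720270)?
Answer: sqrt(1705166) ≈ 1305.8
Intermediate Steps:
sqrt((928 - 167*96) + 1720270) = sqrt((928 - 16032) + 1720270) = sqrt(-15104 + 1720270) = sqrt(1705166)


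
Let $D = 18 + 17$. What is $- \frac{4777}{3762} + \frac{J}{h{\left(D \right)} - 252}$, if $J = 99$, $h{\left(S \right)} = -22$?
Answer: $- \frac{420334}{257697} \approx -1.6311$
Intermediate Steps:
$D = 35$
$- \frac{4777}{3762} + \frac{J}{h{\left(D \right)} - 252} = - \frac{4777}{3762} + \frac{99}{-22 - 252} = \left(-4777\right) \frac{1}{3762} + \frac{99}{-22 - 252} = - \frac{4777}{3762} + \frac{99}{-274} = - \frac{4777}{3762} + 99 \left(- \frac{1}{274}\right) = - \frac{4777}{3762} - \frac{99}{274} = - \frac{420334}{257697}$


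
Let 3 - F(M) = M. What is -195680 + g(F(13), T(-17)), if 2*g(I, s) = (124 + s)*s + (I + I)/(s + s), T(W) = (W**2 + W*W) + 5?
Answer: 12138633/1166 ≈ 10410.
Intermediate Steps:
F(M) = 3 - M
T(W) = 5 + 2*W**2 (T(W) = (W**2 + W**2) + 5 = 2*W**2 + 5 = 5 + 2*W**2)
g(I, s) = I/(2*s) + s*(124 + s)/2 (g(I, s) = ((124 + s)*s + (I + I)/(s + s))/2 = (s*(124 + s) + (2*I)/((2*s)))/2 = (s*(124 + s) + (2*I)*(1/(2*s)))/2 = (s*(124 + s) + I/s)/2 = (I/s + s*(124 + s))/2 = I/(2*s) + s*(124 + s)/2)
-195680 + g(F(13), T(-17)) = -195680 + ((3 - 1*13) + (5 + 2*(-17)**2)**2*(124 + (5 + 2*(-17)**2)))/(2*(5 + 2*(-17)**2)) = -195680 + ((3 - 13) + (5 + 2*289)**2*(124 + (5 + 2*289)))/(2*(5 + 2*289)) = -195680 + (-10 + (5 + 578)**2*(124 + (5 + 578)))/(2*(5 + 578)) = -195680 + (1/2)*(-10 + 583**2*(124 + 583))/583 = -195680 + (1/2)*(1/583)*(-10 + 339889*707) = -195680 + (1/2)*(1/583)*(-10 + 240301523) = -195680 + (1/2)*(1/583)*240301513 = -195680 + 240301513/1166 = 12138633/1166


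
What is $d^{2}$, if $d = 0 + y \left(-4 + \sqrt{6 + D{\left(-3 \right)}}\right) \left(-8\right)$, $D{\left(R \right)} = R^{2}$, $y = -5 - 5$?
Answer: $198400 - 51200 \sqrt{15} \approx 103.25$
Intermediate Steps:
$y = -10$ ($y = -5 - 5 = -10$)
$d = -320 + 80 \sqrt{15}$ ($d = 0 + - 10 \left(-4 + \sqrt{6 + \left(-3\right)^{2}}\right) \left(-8\right) = 0 + - 10 \left(-4 + \sqrt{6 + 9}\right) \left(-8\right) = 0 + - 10 \left(-4 + \sqrt{15}\right) \left(-8\right) = 0 + \left(40 - 10 \sqrt{15}\right) \left(-8\right) = 0 - \left(320 - 80 \sqrt{15}\right) = -320 + 80 \sqrt{15} \approx -10.161$)
$d^{2} = \left(-320 + 80 \sqrt{15}\right)^{2}$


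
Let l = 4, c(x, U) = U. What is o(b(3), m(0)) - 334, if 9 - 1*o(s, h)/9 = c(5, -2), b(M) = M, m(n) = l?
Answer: -235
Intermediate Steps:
m(n) = 4
o(s, h) = 99 (o(s, h) = 81 - 9*(-2) = 81 + 18 = 99)
o(b(3), m(0)) - 334 = 99 - 334 = -235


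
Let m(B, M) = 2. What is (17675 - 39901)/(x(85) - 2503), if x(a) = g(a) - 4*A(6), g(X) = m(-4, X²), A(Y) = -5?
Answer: 22226/2481 ≈ 8.9585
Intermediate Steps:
g(X) = 2
x(a) = 22 (x(a) = 2 - 4*(-5) = 2 + 20 = 22)
(17675 - 39901)/(x(85) - 2503) = (17675 - 39901)/(22 - 2503) = -22226/(-2481) = -22226*(-1/2481) = 22226/2481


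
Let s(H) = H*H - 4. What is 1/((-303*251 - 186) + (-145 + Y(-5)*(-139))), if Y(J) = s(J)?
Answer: -1/79303 ≈ -1.2610e-5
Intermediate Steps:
s(H) = -4 + H² (s(H) = H² - 4 = -4 + H²)
Y(J) = -4 + J²
1/((-303*251 - 186) + (-145 + Y(-5)*(-139))) = 1/((-303*251 - 186) + (-145 + (-4 + (-5)²)*(-139))) = 1/((-76053 - 186) + (-145 + (-4 + 25)*(-139))) = 1/(-76239 + (-145 + 21*(-139))) = 1/(-76239 + (-145 - 2919)) = 1/(-76239 - 3064) = 1/(-79303) = -1/79303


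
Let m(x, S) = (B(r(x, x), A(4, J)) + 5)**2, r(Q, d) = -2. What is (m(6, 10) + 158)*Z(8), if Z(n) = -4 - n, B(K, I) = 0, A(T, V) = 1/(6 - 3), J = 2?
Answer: -2196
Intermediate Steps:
A(T, V) = 1/3
m(x, S) = 25 (m(x, S) = (0 + 5)**2 = 5**2 = 25)
(m(6, 10) + 158)*Z(8) = (25 + 158)*(-4 - 1*8) = 183*(-4 - 8) = 183*(-12) = -2196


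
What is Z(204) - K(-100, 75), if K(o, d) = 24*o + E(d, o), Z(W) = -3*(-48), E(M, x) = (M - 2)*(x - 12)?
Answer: 10720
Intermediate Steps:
E(M, x) = (-12 + x)*(-2 + M) (E(M, x) = (-2 + M)*(-12 + x) = (-12 + x)*(-2 + M))
Z(W) = 144
K(o, d) = 24 - 12*d + 22*o + d*o (K(o, d) = 24*o + (24 - 12*d - 2*o + d*o) = 24 - 12*d + 22*o + d*o)
Z(204) - K(-100, 75) = 144 - (24 - 12*75 + 22*(-100) + 75*(-100)) = 144 - (24 - 900 - 2200 - 7500) = 144 - 1*(-10576) = 144 + 10576 = 10720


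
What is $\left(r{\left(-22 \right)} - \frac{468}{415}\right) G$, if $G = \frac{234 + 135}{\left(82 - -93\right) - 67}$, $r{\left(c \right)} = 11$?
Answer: $\frac{167977}{4980} \approx 33.73$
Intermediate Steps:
$G = \frac{41}{12}$ ($G = \frac{369}{\left(82 + 93\right) - 67} = \frac{369}{175 - 67} = \frac{369}{108} = 369 \cdot \frac{1}{108} = \frac{41}{12} \approx 3.4167$)
$\left(r{\left(-22 \right)} - \frac{468}{415}\right) G = \left(11 - \frac{468}{415}\right) \frac{41}{12} = \frac{4097}{415} \cdot \frac{41}{12} = \frac{167977}{4980}$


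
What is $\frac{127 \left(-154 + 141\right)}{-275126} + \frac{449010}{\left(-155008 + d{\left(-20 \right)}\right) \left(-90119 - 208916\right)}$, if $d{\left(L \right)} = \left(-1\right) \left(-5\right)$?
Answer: $\frac{15329913424123}{2550490769092046} \approx 0.0060106$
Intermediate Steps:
$d{\left(L \right)} = 5$
$\frac{127 \left(-154 + 141\right)}{-275126} + \frac{449010}{\left(-155008 + d{\left(-20 \right)}\right) \left(-90119 - 208916\right)} = \frac{127 \left(-154 + 141\right)}{-275126} + \frac{449010}{\left(-155008 + 5\right) \left(-90119 - 208916\right)} = 127 \left(-13\right) \left(- \frac{1}{275126}\right) + \frac{449010}{\left(-155003\right) \left(-299035\right)} = \left(-1651\right) \left(- \frac{1}{275126}\right) + \frac{449010}{46351322105} = \frac{1651}{275126} + 449010 \cdot \frac{1}{46351322105} = \frac{1651}{275126} + \frac{89802}{9270264421} = \frac{15329913424123}{2550490769092046}$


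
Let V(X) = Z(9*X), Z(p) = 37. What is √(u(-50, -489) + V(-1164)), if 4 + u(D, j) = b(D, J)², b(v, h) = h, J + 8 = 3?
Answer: √58 ≈ 7.6158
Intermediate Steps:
J = -5 (J = -8 + 3 = -5)
V(X) = 37
u(D, j) = 21 (u(D, j) = -4 + (-5)² = -4 + 25 = 21)
√(u(-50, -489) + V(-1164)) = √(21 + 37) = √58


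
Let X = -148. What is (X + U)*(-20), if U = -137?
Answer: 5700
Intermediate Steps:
(X + U)*(-20) = (-148 - 137)*(-20) = -285*(-20) = 5700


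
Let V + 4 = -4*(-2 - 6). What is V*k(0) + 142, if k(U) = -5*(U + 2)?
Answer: -138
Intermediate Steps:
V = 28 (V = -4 - 4*(-2 - 6) = -4 - 4*(-8) = -4 + 32 = 28)
k(U) = -10 - 5*U (k(U) = -5*(2 + U) = -10 - 5*U)
V*k(0) + 142 = 28*(-10 - 5*0) + 142 = 28*(-10 + 0) + 142 = 28*(-10) + 142 = -280 + 142 = -138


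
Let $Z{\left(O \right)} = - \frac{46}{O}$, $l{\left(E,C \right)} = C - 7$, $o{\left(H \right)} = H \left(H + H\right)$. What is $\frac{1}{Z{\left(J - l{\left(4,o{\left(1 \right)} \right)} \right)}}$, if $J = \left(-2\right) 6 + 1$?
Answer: $\frac{3}{23} \approx 0.13043$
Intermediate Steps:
$o{\left(H \right)} = 2 H^{2}$ ($o{\left(H \right)} = H 2 H = 2 H^{2}$)
$l{\left(E,C \right)} = -7 + C$
$J = -11$ ($J = -12 + 1 = -11$)
$\frac{1}{Z{\left(J - l{\left(4,o{\left(1 \right)} \right)} \right)}} = \frac{1}{\left(-46\right) \frac{1}{-11 - \left(-7 + 2 \cdot 1^{2}\right)}} = \frac{1}{\left(-46\right) \frac{1}{-11 - \left(-7 + 2 \cdot 1\right)}} = \frac{1}{\left(-46\right) \frac{1}{-11 - \left(-7 + 2\right)}} = \frac{1}{\left(-46\right) \frac{1}{-11 - -5}} = \frac{1}{\left(-46\right) \frac{1}{-11 + 5}} = \frac{1}{\left(-46\right) \frac{1}{-6}} = \frac{1}{\left(-46\right) \left(- \frac{1}{6}\right)} = \frac{1}{\frac{23}{3}} = \frac{3}{23}$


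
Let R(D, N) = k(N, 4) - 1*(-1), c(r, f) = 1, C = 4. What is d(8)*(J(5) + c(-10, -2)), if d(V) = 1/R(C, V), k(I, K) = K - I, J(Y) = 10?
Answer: -11/3 ≈ -3.6667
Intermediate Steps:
R(D, N) = 5 - N (R(D, N) = (4 - N) - 1*(-1) = (4 - N) + 1 = 5 - N)
d(V) = 1/(5 - V)
d(8)*(J(5) + c(-10, -2)) = (-1/(-5 + 8))*(10 + 1) = -1/3*11 = -1*⅓*11 = -⅓*11 = -11/3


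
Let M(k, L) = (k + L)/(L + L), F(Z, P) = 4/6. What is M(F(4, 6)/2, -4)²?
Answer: 121/576 ≈ 0.21007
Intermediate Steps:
F(Z, P) = ⅔ (F(Z, P) = 4*(⅙) = ⅔)
M(k, L) = (L + k)/(2*L) (M(k, L) = (L + k)/((2*L)) = (L + k)*(1/(2*L)) = (L + k)/(2*L))
M(F(4, 6)/2, -4)² = ((½)*(-4 + (⅔)/2)/(-4))² = ((½)*(-¼)*(-4 + (⅔)*(½)))² = ((½)*(-¼)*(-4 + ⅓))² = ((½)*(-¼)*(-11/3))² = (11/24)² = 121/576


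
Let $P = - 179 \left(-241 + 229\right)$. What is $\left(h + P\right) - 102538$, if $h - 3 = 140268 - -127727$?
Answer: $167608$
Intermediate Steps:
$h = 267998$ ($h = 3 + \left(140268 - -127727\right) = 3 + \left(140268 + 127727\right) = 3 + 267995 = 267998$)
$P = 2148$ ($P = \left(-179\right) \left(-12\right) = 2148$)
$\left(h + P\right) - 102538 = \left(267998 + 2148\right) - 102538 = 270146 - 102538 = 167608$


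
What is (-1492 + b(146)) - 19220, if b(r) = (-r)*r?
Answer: -42028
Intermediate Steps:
b(r) = -r²
(-1492 + b(146)) - 19220 = (-1492 - 1*146²) - 19220 = (-1492 - 1*21316) - 19220 = (-1492 - 21316) - 19220 = -22808 - 19220 = -42028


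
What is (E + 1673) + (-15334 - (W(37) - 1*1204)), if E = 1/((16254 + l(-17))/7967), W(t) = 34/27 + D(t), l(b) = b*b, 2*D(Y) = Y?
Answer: -11145333317/893322 ≈ -12476.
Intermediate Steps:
D(Y) = Y/2
l(b) = b²
W(t) = 34/27 + t/2
E = 7967/16543 (E = 1/((16254 + (-17)²)/7967) = 1/((16254 + 289)*(1/7967)) = 1/(16543*(1/7967)) = 1/(16543/7967) = 7967/16543 ≈ 0.48159)
(E + 1673) + (-15334 - (W(37) - 1*1204)) = (7967/16543 + 1673) + (-15334 - ((34/27 + (½)*37) - 1*1204)) = 27684406/16543 + (-15334 - ((34/27 + 37/2) - 1204)) = 27684406/16543 + (-15334 - (1067/54 - 1204)) = 27684406/16543 + (-15334 - 1*(-63949/54)) = 27684406/16543 + (-15334 + 63949/54) = 27684406/16543 - 764087/54 = -11145333317/893322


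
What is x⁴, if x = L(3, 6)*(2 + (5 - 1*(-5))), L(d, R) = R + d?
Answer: 136048896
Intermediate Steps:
x = 108 (x = (6 + 3)*(2 + (5 - 1*(-5))) = 9*(2 + (5 + 5)) = 9*(2 + 10) = 9*12 = 108)
x⁴ = 108⁴ = 136048896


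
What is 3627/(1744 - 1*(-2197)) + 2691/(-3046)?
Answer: 442611/12004286 ≈ 0.036871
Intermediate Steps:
3627/(1744 - 1*(-2197)) + 2691/(-3046) = 3627/(1744 + 2197) + 2691*(-1/3046) = 3627/3941 - 2691/3046 = 442611/12004286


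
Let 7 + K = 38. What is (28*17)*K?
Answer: 14756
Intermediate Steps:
K = 31 (K = -7 + 38 = 31)
(28*17)*K = (28*17)*31 = 476*31 = 14756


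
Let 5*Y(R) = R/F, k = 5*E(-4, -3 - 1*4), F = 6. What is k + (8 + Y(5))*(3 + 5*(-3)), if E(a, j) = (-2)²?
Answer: -78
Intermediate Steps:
E(a, j) = 4
k = 20 (k = 5*4 = 20)
Y(R) = R/30 (Y(R) = (R/6)/5 = R/30)
k + (8 + Y(5))*(3 + 5*(-3)) = 20 + (8 + (1/30)*5)*(3 + 5*(-3)) = 20 + (8 + ⅙)*(3 - 15) = 20 + (49/6)*(-12) = 20 - 98 = -78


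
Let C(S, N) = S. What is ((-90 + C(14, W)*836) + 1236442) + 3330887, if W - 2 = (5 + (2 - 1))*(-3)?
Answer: 4578943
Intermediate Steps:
W = -16 (W = 2 + (5 + (2 - 1))*(-3) = 2 + (5 + 1)*(-3) = 2 + 6*(-3) = 2 - 18 = -16)
((-90 + C(14, W)*836) + 1236442) + 3330887 = ((-90 + 14*836) + 1236442) + 3330887 = ((-90 + 11704) + 1236442) + 3330887 = (11614 + 1236442) + 3330887 = 1248056 + 3330887 = 4578943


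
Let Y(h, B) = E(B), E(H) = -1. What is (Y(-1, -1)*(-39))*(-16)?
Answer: -624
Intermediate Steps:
Y(h, B) = -1
(Y(-1, -1)*(-39))*(-16) = -1*(-39)*(-16) = 39*(-16) = -624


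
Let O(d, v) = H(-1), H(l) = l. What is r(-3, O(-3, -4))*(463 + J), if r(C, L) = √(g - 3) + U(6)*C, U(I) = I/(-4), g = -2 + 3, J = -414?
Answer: 441/2 + 49*I*√2 ≈ 220.5 + 69.297*I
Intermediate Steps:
g = 1
U(I) = -I/4 (U(I) = I*(-¼) = -I/4)
O(d, v) = -1
r(C, L) = -3*C/2 + I*√2 (r(C, L) = √(1 - 3) + (-¼*6)*C = √(-2) - 3*C/2 = I*√2 - 3*C/2 = -3*C/2 + I*√2)
r(-3, O(-3, -4))*(463 + J) = (-3/2*(-3) + I*√2)*(463 - 414) = (9/2 + I*√2)*49 = 441/2 + 49*I*√2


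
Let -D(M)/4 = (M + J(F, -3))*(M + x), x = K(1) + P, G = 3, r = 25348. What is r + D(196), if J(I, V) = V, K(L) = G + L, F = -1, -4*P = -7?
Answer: -130403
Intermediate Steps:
P = 7/4 (P = -1/4*(-7) = 7/4 ≈ 1.7500)
K(L) = 3 + L
x = 23/4 (x = (3 + 1) + 7/4 = 4 + 7/4 = 23/4 ≈ 5.7500)
D(M) = -4*(-3 + M)*(23/4 + M) (D(M) = -4*(M - 3)*(M + 23/4) = -4*(-3 + M)*(23/4 + M))
r + D(196) = 25348 + (69 - 11*196 - 4*196**2) = 25348 + (69 - 2156 - 4*38416) = 25348 + (69 - 2156 - 153664) = 25348 - 155751 = -130403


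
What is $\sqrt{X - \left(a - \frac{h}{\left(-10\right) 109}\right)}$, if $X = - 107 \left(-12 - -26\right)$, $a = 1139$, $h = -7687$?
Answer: $\frac{i \sqrt{3124640870}}{1090} \approx 51.283 i$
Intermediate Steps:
$X = -1498$ ($X = - 107 \left(-12 + \left(-9 + 35\right)\right) = - 107 \left(-12 + 26\right) = \left(-107\right) 14 = -1498$)
$\sqrt{X - \left(a - \frac{h}{\left(-10\right) 109}\right)} = \sqrt{-1498 - \left(1139 + \frac{7687}{\left(-10\right) 109}\right)} = \sqrt{-1498 - \left(1139 + \frac{7687}{-1090}\right)} = \sqrt{-1498 - \frac{1233823}{1090}} = \sqrt{- \frac{2866643}{1090}} = \frac{i \sqrt{3124640870}}{1090}$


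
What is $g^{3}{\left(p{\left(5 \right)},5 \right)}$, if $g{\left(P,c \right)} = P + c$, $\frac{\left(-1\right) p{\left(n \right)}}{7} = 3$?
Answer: $-4096$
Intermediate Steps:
$p{\left(n \right)} = -21$ ($p{\left(n \right)} = \left(-7\right) 3 = -21$)
$g^{3}{\left(p{\left(5 \right)},5 \right)} = \left(-21 + 5\right)^{3} = \left(-16\right)^{3} = -4096$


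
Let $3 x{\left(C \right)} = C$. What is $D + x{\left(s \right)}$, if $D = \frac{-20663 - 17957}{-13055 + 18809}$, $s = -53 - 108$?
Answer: $- \frac{57903}{959} \approx -60.379$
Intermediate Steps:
$s = -161$ ($s = -53 - 108 = -161$)
$x{\left(C \right)} = \frac{C}{3}$
$D = - \frac{19310}{2877}$ ($D = - \frac{38620}{5754} = \left(-38620\right) \frac{1}{5754} = - \frac{19310}{2877} \approx -6.7119$)
$D + x{\left(s \right)} = - \frac{19310}{2877} + \frac{1}{3} \left(-161\right) = - \frac{19310}{2877} - \frac{161}{3} = - \frac{57903}{959}$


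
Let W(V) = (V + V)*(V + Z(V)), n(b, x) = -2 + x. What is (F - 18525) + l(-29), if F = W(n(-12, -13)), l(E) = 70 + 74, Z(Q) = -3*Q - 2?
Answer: -19221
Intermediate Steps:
Z(Q) = -2 - 3*Q
W(V) = 2*V*(-2 - 2*V) (W(V) = (V + V)*(V + (-2 - 3*V)) = (2*V)*(-2 - 2*V) = 2*V*(-2 - 2*V))
l(E) = 144
F = -840 (F = -4*(-2 - 13)*(1 + (-2 - 13)) = -4*(-15)*(1 - 15) = -4*(-15)*(-14) = -840)
(F - 18525) + l(-29) = (-840 - 18525) + 144 = -19365 + 144 = -19221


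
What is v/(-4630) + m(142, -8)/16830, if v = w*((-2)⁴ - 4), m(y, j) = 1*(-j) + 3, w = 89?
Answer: -162941/708390 ≈ -0.23002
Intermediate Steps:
m(y, j) = 3 - j (m(y, j) = -j + 3 = 3 - j)
v = 1068 (v = 89*((-2)⁴ - 4) = 89*(16 - 4) = 89*12 = 1068)
v/(-4630) + m(142, -8)/16830 = 1068/(-4630) + (3 - 1*(-8))/16830 = 1068*(-1/4630) + (3 + 8)*(1/16830) = -534/2315 + 11*(1/16830) = -534/2315 + 1/1530 = -162941/708390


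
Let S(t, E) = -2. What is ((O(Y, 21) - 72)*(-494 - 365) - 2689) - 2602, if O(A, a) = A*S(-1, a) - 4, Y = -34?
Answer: 1581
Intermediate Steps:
O(A, a) = -4 - 2*A (O(A, a) = A*(-2) - 4 = -2*A - 4 = -4 - 2*A)
((O(Y, 21) - 72)*(-494 - 365) - 2689) - 2602 = (((-4 - 2*(-34)) - 72)*(-494 - 365) - 2689) - 2602 = (((-4 + 68) - 72)*(-859) - 2689) - 2602 = ((64 - 72)*(-859) - 2689) - 2602 = (-8*(-859) - 2689) - 2602 = (6872 - 2689) - 2602 = 4183 - 2602 = 1581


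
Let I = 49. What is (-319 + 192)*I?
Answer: -6223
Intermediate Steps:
(-319 + 192)*I = (-319 + 192)*49 = -127*49 = -6223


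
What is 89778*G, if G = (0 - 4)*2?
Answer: -718224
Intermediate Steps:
G = -8 (G = -4*2 = -8)
89778*G = 89778*(-8) = -718224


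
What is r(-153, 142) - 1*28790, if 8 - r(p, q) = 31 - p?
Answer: -28966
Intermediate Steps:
r(p, q) = -23 + p (r(p, q) = 8 - (31 - p) = 8 + (-31 + p) = -23 + p)
r(-153, 142) - 1*28790 = (-23 - 153) - 1*28790 = -176 - 28790 = -28966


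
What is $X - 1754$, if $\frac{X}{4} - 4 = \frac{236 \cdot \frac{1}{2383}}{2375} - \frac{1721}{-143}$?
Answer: $- \frac{1367648246258}{809326375} \approx -1689.9$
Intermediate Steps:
$X = \frac{51910215492}{809326375}$ ($X = 16 + 4 \left(\frac{236 \cdot \frac{1}{2383}}{2375} - \frac{1721}{-143}\right) = 16 + 4 \left(236 \cdot \frac{1}{2383} \cdot \frac{1}{2375} - - \frac{1721}{143}\right) = 16 + 4 \left(\frac{236}{2383} \cdot \frac{1}{2375} + \frac{1721}{143}\right) = 16 + 4 \left(\frac{236}{5659625} + \frac{1721}{143}\right) = 16 + 4 \cdot \frac{9740248373}{809326375} = 16 + \frac{38960993492}{809326375} = \frac{51910215492}{809326375} \approx 64.14$)
$X - 1754 = \frac{51910215492}{809326375} - 1754 = - \frac{1367648246258}{809326375}$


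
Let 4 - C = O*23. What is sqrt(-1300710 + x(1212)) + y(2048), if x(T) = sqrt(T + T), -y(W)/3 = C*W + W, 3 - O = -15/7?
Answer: 4872192/7 + sqrt(-1300710 + 2*sqrt(606)) ≈ 6.9603e+5 + 1140.5*I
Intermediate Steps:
O = 36/7 (O = 3 - (-15)/7 = 3 - 1*(-15/7) = 3 + 15/7 = 36/7 ≈ 5.1429)
C = -800/7 (C = 4 - 36*23/7 = 4 - 1*828/7 = 4 - 828/7 = -800/7 ≈ -114.29)
y(W) = 2379*W/7 (y(W) = -3*(-800*W/7 + W) = -(-2379)*W/7 = 2379*W/7)
x(T) = sqrt(2)*sqrt(T) (x(T) = sqrt(2*T) = sqrt(2)*sqrt(T))
sqrt(-1300710 + x(1212)) + y(2048) = sqrt(-1300710 + sqrt(2)*sqrt(1212)) + (2379/7)*2048 = sqrt(-1300710 + sqrt(2)*(2*sqrt(303))) + 4872192/7 = sqrt(-1300710 + 2*sqrt(606)) + 4872192/7 = 4872192/7 + sqrt(-1300710 + 2*sqrt(606))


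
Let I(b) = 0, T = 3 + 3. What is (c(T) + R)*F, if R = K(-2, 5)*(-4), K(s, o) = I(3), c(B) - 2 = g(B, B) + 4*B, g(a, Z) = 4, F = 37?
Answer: 1110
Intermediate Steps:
T = 6
c(B) = 6 + 4*B (c(B) = 2 + (4 + 4*B) = 6 + 4*B)
K(s, o) = 0
R = 0 (R = 0*(-4) = 0)
(c(T) + R)*F = ((6 + 4*6) + 0)*37 = ((6 + 24) + 0)*37 = (30 + 0)*37 = 30*37 = 1110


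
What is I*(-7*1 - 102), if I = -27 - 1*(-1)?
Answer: 2834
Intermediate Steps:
I = -26 (I = -27 + 1 = -26)
I*(-7*1 - 102) = -26*(-7*1 - 102) = -26*(-7 - 102) = -26*(-109) = 2834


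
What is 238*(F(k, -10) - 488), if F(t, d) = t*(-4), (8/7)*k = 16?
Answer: -129472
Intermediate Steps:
k = 14 (k = (7/8)*16 = 14)
F(t, d) = -4*t
238*(F(k, -10) - 488) = 238*(-4*14 - 488) = 238*(-56 - 488) = 238*(-544) = -129472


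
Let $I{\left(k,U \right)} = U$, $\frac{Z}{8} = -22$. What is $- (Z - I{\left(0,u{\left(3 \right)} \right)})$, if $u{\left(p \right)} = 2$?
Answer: $178$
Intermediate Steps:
$Z = -176$ ($Z = 8 \left(-22\right) = -176$)
$- (Z - I{\left(0,u{\left(3 \right)} \right)}) = - (-176 - 2) = \left(-1\right) \left(-178\right) = 178$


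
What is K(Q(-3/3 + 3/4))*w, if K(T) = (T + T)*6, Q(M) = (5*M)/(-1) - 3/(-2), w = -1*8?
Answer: -264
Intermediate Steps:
w = -8
Q(M) = 3/2 - 5*M (Q(M) = (5*M)*(-1) - 3*(-1/2) = -5*M + 3/2 = 3/2 - 5*M)
K(T) = 12*T (K(T) = (2*T)*6 = 12*T)
K(Q(-3/3 + 3/4))*w = (12*(3/2 - 5*(-3/3 + 3/4)))*(-8) = (12*(3/2 - 5*(-3*1/3 + 3*(1/4))))*(-8) = (12*(3/2 - 5*(-1 + 3/4)))*(-8) = (12*(3/2 - 5*(-1/4)))*(-8) = (12*(3/2 + 5/4))*(-8) = (12*(11/4))*(-8) = 33*(-8) = -264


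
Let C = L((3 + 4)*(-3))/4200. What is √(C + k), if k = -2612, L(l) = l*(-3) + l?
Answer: I*√261199/10 ≈ 51.108*I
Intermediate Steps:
L(l) = -2*l (L(l) = -3*l + l = -2*l)
C = 1/100 (C = -2*(3 + 4)*(-3)/4200 = -14*(-3)*(1/4200) = -2*(-21)*(1/4200) = 42*(1/4200) = 1/100 ≈ 0.010000)
√(C + k) = √(1/100 - 2612) = √(-261199/100) = I*√261199/10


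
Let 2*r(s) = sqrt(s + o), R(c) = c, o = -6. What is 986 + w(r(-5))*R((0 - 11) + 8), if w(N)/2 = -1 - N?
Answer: 992 + 3*I*sqrt(11) ≈ 992.0 + 9.9499*I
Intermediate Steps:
r(s) = sqrt(-6 + s)/2 (r(s) = sqrt(s - 6)/2 = sqrt(-6 + s)/2)
w(N) = -2 - 2*N (w(N) = 2*(-1 - N) = -2 - 2*N)
986 + w(r(-5))*R((0 - 11) + 8) = 986 + (-2 - sqrt(-6 - 5))*((0 - 11) + 8) = 986 + (-2 - sqrt(-11))*(-11 + 8) = 986 + (-2 - I*sqrt(11))*(-3) = 986 + (6 + 3*I*sqrt(11)) = 992 + 3*I*sqrt(11)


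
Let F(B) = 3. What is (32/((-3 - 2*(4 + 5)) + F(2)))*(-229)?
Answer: 3664/9 ≈ 407.11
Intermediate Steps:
(32/((-3 - 2*(4 + 5)) + F(2)))*(-229) = (32/((-3 - 2*(4 + 5)) + 3))*(-229) = (32/((-3 - 2*9) + 3))*(-229) = (32/((-3 - 18) + 3))*(-229) = (32/(-21 + 3))*(-229) = (32/(-18))*(-229) = (32*(-1/18))*(-229) = -16/9*(-229) = 3664/9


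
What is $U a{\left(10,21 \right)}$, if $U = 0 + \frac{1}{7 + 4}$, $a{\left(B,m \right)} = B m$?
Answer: $\frac{210}{11} \approx 19.091$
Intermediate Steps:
$U = \frac{1}{11}$ ($U = 0 + \frac{1}{11} = \frac{1}{11} \approx 0.090909$)
$U a{\left(10,21 \right)} = \frac{10 \cdot 21}{11} = \frac{1}{11} \cdot 210 = \frac{210}{11}$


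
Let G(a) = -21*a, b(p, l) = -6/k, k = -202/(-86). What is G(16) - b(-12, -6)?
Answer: -33678/101 ≈ -333.45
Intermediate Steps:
k = 101/43 (k = -202*(-1/86) = 101/43 ≈ 2.3488)
b(p, l) = -258/101 (b(p, l) = -6/101/43 = -6*43/101 = -258/101)
G(16) - b(-12, -6) = -21*16 - 1*(-258/101) = -336 + 258/101 = -33678/101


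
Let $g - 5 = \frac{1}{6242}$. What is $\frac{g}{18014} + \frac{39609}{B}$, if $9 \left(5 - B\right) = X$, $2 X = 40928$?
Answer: $- \frac{40083294100219}{2295981539572} \approx -17.458$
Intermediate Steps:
$X = 20464$ ($X = \frac{1}{2} \cdot 40928 = 20464$)
$g = \frac{31211}{6242}$ ($g = 5 + \frac{1}{6242} = \frac{31211}{6242} \approx 5.0002$)
$B = - \frac{20419}{9}$ ($B = 5 - \frac{20464}{9} = - \frac{20419}{9} \approx -2268.8$)
$\frac{g}{18014} + \frac{39609}{B} = \frac{31211}{6242 \cdot 18014} + \frac{39609}{- \frac{20419}{9}} = \frac{31211}{6242} \cdot \frac{1}{18014} + 39609 \left(- \frac{9}{20419}\right) = \frac{31211}{112443388} - \frac{356481}{20419} = - \frac{40083294100219}{2295981539572}$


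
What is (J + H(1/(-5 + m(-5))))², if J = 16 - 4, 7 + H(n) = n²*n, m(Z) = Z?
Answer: 24990001/1000000 ≈ 24.990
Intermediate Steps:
H(n) = -7 + n³ (H(n) = -7 + n²*n = -7 + n³)
J = 12
(J + H(1/(-5 + m(-5))))² = (12 + (-7 + (1/(-5 - 5))³))² = (12 + (-7 + (1/(-10))³))² = (12 + (-7 + (-⅒)³))² = (12 + (-7 - 1/1000))² = (12 - 7001/1000)² = (4999/1000)² = 24990001/1000000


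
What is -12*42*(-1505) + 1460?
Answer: 759980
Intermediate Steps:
-12*42*(-1505) + 1460 = -504*(-1505) + 1460 = 758520 + 1460 = 759980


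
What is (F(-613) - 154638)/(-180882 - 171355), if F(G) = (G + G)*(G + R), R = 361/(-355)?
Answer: -212342086/125044135 ≈ -1.6981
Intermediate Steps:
R = -361/355 (R = 361*(-1/355) = -361/355 ≈ -1.0169)
F(G) = 2*G*(-361/355 + G) (F(G) = (G + G)*(G - 361/355) = (2*G)*(-361/355 + G) = 2*G*(-361/355 + G))
(F(-613) - 154638)/(-180882 - 171355) = ((2/355)*(-613)*(-361 + 355*(-613)) - 154638)/(-180882 - 171355) = ((2/355)*(-613)*(-361 - 217615) - 154638)/(-352237) = ((2/355)*(-613)*(-217976) - 154638)*(-1/352237) = (267238576/355 - 154638)*(-1/352237) = (212342086/355)*(-1/352237) = -212342086/125044135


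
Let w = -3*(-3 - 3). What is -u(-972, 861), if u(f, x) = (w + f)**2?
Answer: -910116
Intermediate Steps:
w = 18 (w = -3*(-6) = 18)
u(f, x) = (18 + f)**2
-u(-972, 861) = -(18 - 972)**2 = -1*(-954)**2 = -1*910116 = -910116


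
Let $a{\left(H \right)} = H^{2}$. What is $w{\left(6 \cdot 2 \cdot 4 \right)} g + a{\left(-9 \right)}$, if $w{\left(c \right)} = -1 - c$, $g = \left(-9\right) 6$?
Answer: $2727$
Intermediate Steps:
$g = -54$
$w{\left(6 \cdot 2 \cdot 4 \right)} g + a{\left(-9 \right)} = \left(-1 - 6 \cdot 2 \cdot 4\right) \left(-54\right) + \left(-9\right)^{2} = \left(-1 - 12 \cdot 4\right) \left(-54\right) + 81 = \left(-1 - 48\right) \left(-54\right) + 81 = \left(-49\right) \left(-54\right) + 81 = 2646 + 81 = 2727$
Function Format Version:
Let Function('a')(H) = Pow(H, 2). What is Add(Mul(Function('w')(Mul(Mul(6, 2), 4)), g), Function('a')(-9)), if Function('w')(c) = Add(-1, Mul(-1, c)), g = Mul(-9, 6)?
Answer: 2727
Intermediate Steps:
g = -54
Add(Mul(Function('w')(Mul(Mul(6, 2), 4)), g), Function('a')(-9)) = Add(Mul(Add(-1, Mul(-1, Mul(Mul(6, 2), 4))), -54), Pow(-9, 2)) = Add(Mul(Add(-1, Mul(-1, Mul(12, 4))), -54), 81) = Add(Mul(Add(-1, Mul(-1, 48)), -54), 81) = Add(Mul(Add(-1, -48), -54), 81) = Add(Mul(-49, -54), 81) = Add(2646, 81) = 2727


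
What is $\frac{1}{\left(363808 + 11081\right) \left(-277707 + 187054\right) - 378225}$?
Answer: $- \frac{1}{33985190742} \approx -2.9425 \cdot 10^{-11}$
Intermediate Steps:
$\frac{1}{\left(363808 + 11081\right) \left(-277707 + 187054\right) - 378225} = \frac{1}{374889 \left(-90653\right) - 378225} = \frac{1}{-33984812517 - 378225} = \frac{1}{-33985190742} = - \frac{1}{33985190742}$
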